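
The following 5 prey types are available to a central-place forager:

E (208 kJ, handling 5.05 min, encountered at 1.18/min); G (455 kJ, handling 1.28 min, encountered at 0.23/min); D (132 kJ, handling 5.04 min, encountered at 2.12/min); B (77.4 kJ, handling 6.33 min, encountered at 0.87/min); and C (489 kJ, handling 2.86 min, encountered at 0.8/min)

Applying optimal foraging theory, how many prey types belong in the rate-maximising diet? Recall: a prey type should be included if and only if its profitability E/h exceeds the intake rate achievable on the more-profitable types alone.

E/h in descending order: G 355, C 171, E 41.2, D 26.2, B 12.2 kJ/min. The optimal diet is the largest prefix of this list for which every included type satisfies E_i/h_i > R on the types above it.
Rate on top 1: 80.85. C: 171 > 80.85 → include.
Rate on top 2: 138.4. E: 41.2 < 138.4 → exclude; stop.
Optimal diet: G, C — 2 of 5 types.

2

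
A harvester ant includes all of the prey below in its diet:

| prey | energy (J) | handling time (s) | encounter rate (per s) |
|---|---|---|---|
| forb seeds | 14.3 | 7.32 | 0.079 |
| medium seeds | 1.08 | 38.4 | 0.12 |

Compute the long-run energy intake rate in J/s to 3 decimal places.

R = Σλ_iE_i / (1 + Σλ_ih_i)
Numerator: 0.079×14.3 + 0.12×1.08 = 1.259
Denominator: 1 + 0.079×7.32 + 0.12×38.4 = 6.186
R = 1.259/6.186 = 0.2036 J/s

0.204 J/s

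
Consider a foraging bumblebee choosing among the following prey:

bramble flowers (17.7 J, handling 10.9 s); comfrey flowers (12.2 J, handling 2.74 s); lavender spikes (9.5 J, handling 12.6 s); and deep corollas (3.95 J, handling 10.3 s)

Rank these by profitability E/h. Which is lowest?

deep corollas

In descending order of E/h:
comfrey flowers: 12.2/2.74 = 4.45 J/s
bramble flowers: 17.7/10.9 = 1.62 J/s
lavender spikes: 9.5/12.6 = 0.754 J/s
deep corollas: 3.95/10.3 = 0.383 J/s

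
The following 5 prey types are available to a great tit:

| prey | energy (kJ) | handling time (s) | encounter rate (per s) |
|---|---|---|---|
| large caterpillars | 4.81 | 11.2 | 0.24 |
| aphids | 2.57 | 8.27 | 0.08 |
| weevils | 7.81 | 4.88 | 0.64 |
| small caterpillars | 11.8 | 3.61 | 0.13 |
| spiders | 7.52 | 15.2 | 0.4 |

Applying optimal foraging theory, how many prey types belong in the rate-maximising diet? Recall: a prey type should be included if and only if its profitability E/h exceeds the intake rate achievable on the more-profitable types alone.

2

E/h in descending order: small caterpillars 3.27, weevils 1.6, spiders 0.495, large caterpillars 0.429, aphids 0.311 kJ/s. The optimal diet is the largest prefix of this list for which every included type satisfies E_i/h_i > R on the types above it.
Rate on top 1: 1.044. weevils: 1.6 > 1.044 → include.
Rate on top 2: 1.422. spiders: 0.495 < 1.422 → exclude; stop.
Optimal diet: small caterpillars, weevils — 2 of 5 types.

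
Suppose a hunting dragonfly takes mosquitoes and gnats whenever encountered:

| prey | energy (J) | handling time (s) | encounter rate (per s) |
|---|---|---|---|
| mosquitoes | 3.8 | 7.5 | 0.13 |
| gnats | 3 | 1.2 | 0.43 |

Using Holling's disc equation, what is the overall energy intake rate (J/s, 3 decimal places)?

0.716 J/s

Energy encountered per unit search time: 0.13×3.8 + 0.43×3 = 1.784 J/s.
Handling time per unit search time: 0.13×7.5 + 0.43×1.2 = 1.491.
Rate = 1.784/(1 + 1.491) = 0.7162 J/s.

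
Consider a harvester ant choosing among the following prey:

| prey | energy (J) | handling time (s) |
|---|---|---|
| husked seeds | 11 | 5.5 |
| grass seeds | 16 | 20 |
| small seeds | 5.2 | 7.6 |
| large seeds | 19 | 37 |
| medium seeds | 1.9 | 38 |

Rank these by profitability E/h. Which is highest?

In descending order of E/h:
husked seeds: 11/5.5 = 2 J/s
grass seeds: 16/20 = 0.8 J/s
small seeds: 5.2/7.6 = 0.684 J/s
large seeds: 19/37 = 0.514 J/s
medium seeds: 1.9/38 = 0.05 J/s

husked seeds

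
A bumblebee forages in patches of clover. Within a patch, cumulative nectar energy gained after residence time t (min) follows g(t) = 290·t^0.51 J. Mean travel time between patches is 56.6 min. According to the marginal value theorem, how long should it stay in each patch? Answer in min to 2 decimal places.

Optimal t* satisfies g'(t*) = g(t*)/(T + t*).
g'(t) = 0.51·290·t^-0.49. Setting 0.51·290·t^-0.49 = 290·t^0.51/(56.6+t) gives 0.51(56.6+t) = t, so 0.49·t = 0.51×56.6.
t* = 0.51×56.6/0.49 = 58.91 min.

58.91 min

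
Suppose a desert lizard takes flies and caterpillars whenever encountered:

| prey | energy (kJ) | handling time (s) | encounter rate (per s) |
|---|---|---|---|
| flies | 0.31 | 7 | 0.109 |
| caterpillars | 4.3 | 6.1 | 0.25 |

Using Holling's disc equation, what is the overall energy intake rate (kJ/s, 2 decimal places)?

0.34 kJ/s

Energy encountered per unit search time: 0.109×0.31 + 0.25×4.3 = 1.109 kJ/s.
Handling time per unit search time: 0.109×7 + 0.25×6.1 = 2.288.
Rate = 1.109/(1 + 2.288) = 0.3372 kJ/s.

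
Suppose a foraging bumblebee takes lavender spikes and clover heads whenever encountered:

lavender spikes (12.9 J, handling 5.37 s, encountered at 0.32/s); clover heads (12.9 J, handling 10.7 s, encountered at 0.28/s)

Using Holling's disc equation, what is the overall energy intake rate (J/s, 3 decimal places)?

R = Σλ_iE_i / (1 + Σλ_ih_i)
Numerator: 0.32×12.9 + 0.28×12.9 = 7.74
Denominator: 1 + 0.32×5.37 + 0.28×10.7 = 5.714
R = 7.74/5.714 = 1.354 J/s

1.354 J/s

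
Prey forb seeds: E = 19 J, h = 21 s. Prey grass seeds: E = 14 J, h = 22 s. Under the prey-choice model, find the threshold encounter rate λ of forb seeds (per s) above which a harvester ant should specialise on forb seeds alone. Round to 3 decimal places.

0.113 per s

Drop grass seeds once their profitability E₂/h₂ falls below the rate achievable on forb seeds alone: E₂/h₂ = λE₁/(1 + λh₁).
Solve for λ: λE₁h₂ = E₂(1 + λh₁) → λ(E₁h₂ − E₂h₁) = E₂ → λ = E₂/(E₁h₂ − E₂h₁).
λ = 14/(19×22 − 14×21) = 14/124 = 0.1129 per s.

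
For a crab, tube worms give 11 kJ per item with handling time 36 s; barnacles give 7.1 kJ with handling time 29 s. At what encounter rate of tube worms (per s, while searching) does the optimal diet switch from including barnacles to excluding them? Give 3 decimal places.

The zero-one rule: include barnacles iff E₂/h₂ > λE₁/(1+λh₁). Equality gives the switch point.
λE₁h₂ = E₂ + λE₂h₁ ⇒ λ = E₂/(E₁h₂ − E₂h₁) = 7.1/(319 − 255.6) = 0.112 per s.

0.112 per s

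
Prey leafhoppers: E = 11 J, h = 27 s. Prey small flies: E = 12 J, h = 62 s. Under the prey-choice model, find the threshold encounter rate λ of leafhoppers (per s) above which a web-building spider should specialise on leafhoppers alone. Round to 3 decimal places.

0.034 per s

Drop small flies once their profitability E₂/h₂ falls below the rate achievable on leafhoppers alone: E₂/h₂ = λE₁/(1 + λh₁).
Solve for λ: λE₁h₂ = E₂(1 + λh₁) → λ(E₁h₂ − E₂h₁) = E₂ → λ = E₂/(E₁h₂ − E₂h₁).
λ = 12/(11×62 − 12×27) = 12/358 = 0.03352 per s.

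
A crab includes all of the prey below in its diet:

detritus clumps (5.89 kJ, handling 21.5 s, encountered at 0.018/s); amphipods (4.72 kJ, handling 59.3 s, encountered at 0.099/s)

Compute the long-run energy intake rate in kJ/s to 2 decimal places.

R = (0.018×5.89 + 0.099×4.72) / (1 + 0.018×21.5 + 0.099×59.3) = 0.5733/7.258 = 0.07899 kJ/s.

0.08 kJ/s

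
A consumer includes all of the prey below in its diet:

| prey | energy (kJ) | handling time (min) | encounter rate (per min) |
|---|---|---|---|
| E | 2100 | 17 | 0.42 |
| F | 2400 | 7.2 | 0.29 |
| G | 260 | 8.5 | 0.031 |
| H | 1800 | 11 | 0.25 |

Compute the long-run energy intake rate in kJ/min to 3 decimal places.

Energy encountered per unit search time: 0.42×2100 + 0.29×2400 + 0.031×260 + 0.25×1800 = 2036 kJ/min.
Handling time per unit search time: 0.42×17 + 0.29×7.2 + 0.031×8.5 + 0.25×11 = 12.24.
Rate = 2036/(1 + 12.24) = 153.8 kJ/min.

153.764 kJ/min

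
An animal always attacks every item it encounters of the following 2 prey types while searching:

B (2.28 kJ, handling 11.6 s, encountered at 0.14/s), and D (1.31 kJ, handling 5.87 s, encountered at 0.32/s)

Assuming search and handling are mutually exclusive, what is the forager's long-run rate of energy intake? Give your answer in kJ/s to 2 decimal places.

0.16 kJ/s

Energy encountered per unit search time: 0.14×2.28 + 0.32×1.31 = 0.7384 kJ/s.
Handling time per unit search time: 0.14×11.6 + 0.32×5.87 = 3.502.
Rate = 0.7384/(1 + 3.502) = 0.164 kJ/s.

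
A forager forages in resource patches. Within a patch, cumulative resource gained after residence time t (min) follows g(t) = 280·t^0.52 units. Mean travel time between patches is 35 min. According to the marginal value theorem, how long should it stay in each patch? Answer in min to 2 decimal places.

Maximise g(t)/(T+t): set derivative to zero → g'(t)(T+t) = g(t).
g'(t) = 0.52·280·t^-0.48. Setting 0.52·280·t^-0.48 = 280·t^0.52/(35+t) gives 0.52(35+t) = t, so 0.48·t = 0.52×35.
t* = 0.52×35/0.48 = 37.92 min.

37.92 min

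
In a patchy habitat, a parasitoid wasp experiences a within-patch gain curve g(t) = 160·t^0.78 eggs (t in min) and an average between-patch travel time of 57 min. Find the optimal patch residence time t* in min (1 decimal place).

202.1 min

Optimal t* satisfies g'(t*) = g(t*)/(T + t*).
g'(t) = 0.78·160·t^-0.22. Setting 0.78·160·t^-0.22 = 160·t^0.78/(57+t) gives 0.78(57+t) = t, so 0.22·t = 0.78×57.
t* = 0.78×57/0.22 = 202.1 min.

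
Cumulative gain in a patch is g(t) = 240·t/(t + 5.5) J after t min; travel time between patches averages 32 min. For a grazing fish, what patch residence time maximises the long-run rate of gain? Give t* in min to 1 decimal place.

13.3 min

Maximise g(t)/(T+t): set derivative to zero → g'(t)(T+t) = g(t).
g'(t) = 240·5.5/(t + 5.5)². Setting 240·5.5/(t+5.5)² = 240t/[(t+5.5)(32+t)] gives 5.5(32+t) = t(t+5.5), so t² = 5.5×32 = 176.
t* = √176 = 13.27 min.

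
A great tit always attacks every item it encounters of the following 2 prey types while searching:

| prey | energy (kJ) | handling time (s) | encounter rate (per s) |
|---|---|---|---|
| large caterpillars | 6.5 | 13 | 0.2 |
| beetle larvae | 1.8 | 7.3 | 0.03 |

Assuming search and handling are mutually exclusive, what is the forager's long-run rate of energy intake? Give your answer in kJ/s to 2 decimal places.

R = (0.2×6.5 + 0.03×1.8) / (1 + 0.2×13 + 0.03×7.3) = 1.354/3.819 = 0.3545 kJ/s.

0.35 kJ/s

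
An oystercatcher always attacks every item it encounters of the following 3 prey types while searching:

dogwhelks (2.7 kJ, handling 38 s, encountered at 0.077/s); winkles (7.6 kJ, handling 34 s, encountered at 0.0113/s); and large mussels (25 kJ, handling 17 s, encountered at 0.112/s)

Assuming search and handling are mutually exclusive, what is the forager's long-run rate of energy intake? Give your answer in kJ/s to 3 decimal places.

0.498 kJ/s

R = (0.077×2.7 + 0.0113×7.6 + 0.112×25) / (1 + 0.077×38 + 0.0113×34 + 0.112×17) = 3.094/6.214 = 0.4979 kJ/s.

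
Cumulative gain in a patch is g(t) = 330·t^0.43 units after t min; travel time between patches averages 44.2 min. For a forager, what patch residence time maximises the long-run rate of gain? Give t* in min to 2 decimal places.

Optimal t* satisfies g'(t*) = g(t*)/(T + t*).
g'(t) = 0.43·330·t^-0.57. Setting 0.43·330·t^-0.57 = 330·t^0.43/(44.2+t) gives 0.43(44.2+t) = t, so 0.57·t = 0.43×44.2.
t* = 0.43×44.2/0.57 = 33.34 min.

33.34 min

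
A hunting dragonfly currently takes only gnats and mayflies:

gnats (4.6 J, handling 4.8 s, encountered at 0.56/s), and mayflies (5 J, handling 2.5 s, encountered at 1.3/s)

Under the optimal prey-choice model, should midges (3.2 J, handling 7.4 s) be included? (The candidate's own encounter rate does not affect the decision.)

On gnats and mayflies alone, R = ΣλE/(1+Σλh) = 9.076/6.938 = 1.308 J/s.
Profitability of midges: 3.2/7.4 = 0.4324 J/s.
Since 0.4324 < R, time spent handling midges is better spent searching.

No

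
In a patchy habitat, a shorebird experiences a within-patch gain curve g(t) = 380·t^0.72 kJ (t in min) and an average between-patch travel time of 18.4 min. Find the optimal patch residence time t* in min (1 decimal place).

Maximise g(t)/(T+t): set derivative to zero → g'(t)(T+t) = g(t).
g'(t) = 0.72·380·t^-0.28. Setting 0.72·380·t^-0.28 = 380·t^0.72/(18.4+t) gives 0.72(18.4+t) = t, so 0.28·t = 0.72×18.4.
t* = 0.72×18.4/0.28 = 47.31 min.

47.3 min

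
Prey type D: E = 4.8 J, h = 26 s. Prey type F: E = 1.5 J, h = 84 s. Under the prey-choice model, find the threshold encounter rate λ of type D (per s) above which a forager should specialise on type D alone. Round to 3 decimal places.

0.004 per s

The zero-one rule: include type F iff E₂/h₂ > λE₁/(1+λh₁). Equality gives the switch point.
λE₁h₂ = E₂ + λE₂h₁ ⇒ λ = E₂/(E₁h₂ − E₂h₁) = 1.5/(403.2 − 39) = 0.004119 per s.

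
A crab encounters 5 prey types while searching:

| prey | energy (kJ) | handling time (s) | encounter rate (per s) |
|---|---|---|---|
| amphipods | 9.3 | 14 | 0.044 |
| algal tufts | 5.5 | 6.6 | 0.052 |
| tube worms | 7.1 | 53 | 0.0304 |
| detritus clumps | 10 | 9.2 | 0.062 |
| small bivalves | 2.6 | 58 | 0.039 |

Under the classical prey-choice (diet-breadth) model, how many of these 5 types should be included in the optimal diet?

E/h in descending order: detritus clumps 1.09, algal tufts 0.833, amphipods 0.664, tube worms 0.134, small bivalves 0.0448 kJ/s. The optimal diet is the largest prefix of this list for which every included type satisfies E_i/h_i > R on the types above it.
Rate on top 1: 0.3948. algal tufts: 0.833 > 0.3948 → include.
Rate on top 2: 0.4735. amphipods: 0.664 > 0.4735 → include.
Rate on top 3: 0.5199. tube worms: 0.134 < 0.5199 → exclude; stop.
Optimal diet: detritus clumps, algal tufts, amphipods — 3 of 5 types.

3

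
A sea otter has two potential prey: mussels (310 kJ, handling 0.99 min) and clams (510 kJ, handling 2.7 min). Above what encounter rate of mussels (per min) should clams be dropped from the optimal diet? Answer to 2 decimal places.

At the threshold, the rate on mussels alone equals the profitability of clams: λ·310/(1 + λ·0.99) = 510/2.7 = 188.9.
Rearranging, λ(310 − 188.9×0.99) = 188.9, so λ = 188.9/123 = 1.536 per min.

1.54 per min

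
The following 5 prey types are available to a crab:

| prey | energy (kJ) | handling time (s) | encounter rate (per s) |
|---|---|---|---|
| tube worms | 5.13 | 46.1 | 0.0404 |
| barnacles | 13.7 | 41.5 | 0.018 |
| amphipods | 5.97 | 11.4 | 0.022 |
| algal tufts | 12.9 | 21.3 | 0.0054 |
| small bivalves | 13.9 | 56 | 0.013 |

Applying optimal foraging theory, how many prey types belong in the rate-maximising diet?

E/h in descending order: algal tufts 0.606, amphipods 0.524, barnacles 0.33, small bivalves 0.248, tube worms 0.111 kJ/s. The optimal diet is the largest prefix of this list for which every included type satisfies E_i/h_i > R on the types above it.
Rate on top 1: 0.06247. amphipods: 0.524 > 0.06247 → include.
Rate on top 2: 0.1472. barnacles: 0.33 > 0.1472 → include.
Rate on top 3: 0.2118. small bivalves: 0.248 > 0.2118 → include.
Rate on top 4: 0.2212. tube worms: 0.111 < 0.2212 → exclude; stop.
Optimal diet: algal tufts, amphipods, barnacles, small bivalves — 4 of 5 types.

4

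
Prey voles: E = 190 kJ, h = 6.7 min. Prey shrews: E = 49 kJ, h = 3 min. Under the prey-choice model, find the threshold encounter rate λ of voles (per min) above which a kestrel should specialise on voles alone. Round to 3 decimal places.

At the threshold, the rate on voles alone equals the profitability of shrews: λ·190/(1 + λ·6.7) = 49/3 = 16.33.
Rearranging, λ(190 − 16.33×6.7) = 16.33, so λ = 16.33/80.57 = 0.2027 per min.

0.203 per min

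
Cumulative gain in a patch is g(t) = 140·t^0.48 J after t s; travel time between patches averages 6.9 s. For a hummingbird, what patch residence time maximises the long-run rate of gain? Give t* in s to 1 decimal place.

6.4 s

Maximise g(t)/(T+t): set derivative to zero → g'(t)(T+t) = g(t).
g'(t) = 0.48·140·t^-0.52. Setting 0.48·140·t^-0.52 = 140·t^0.48/(6.9+t) gives 0.48(6.9+t) = t, so 0.52·t = 0.48×6.9.
t* = 0.48×6.9/0.52 = 6.369 s.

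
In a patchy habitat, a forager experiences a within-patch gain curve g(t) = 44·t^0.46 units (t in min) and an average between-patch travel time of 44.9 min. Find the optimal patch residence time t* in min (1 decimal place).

38.2 min

By the marginal value theorem, leave when the instantaneous gain rate g'(t) equals the habitat-wide average g(t)/(T + t).
g'(t) = 0.46·44·t^-0.54. Setting 0.46·44·t^-0.54 = 44·t^0.46/(44.9+t) gives 0.46(44.9+t) = t, so 0.54·t = 0.46×44.9.
t* = 0.46×44.9/0.54 = 38.25 min.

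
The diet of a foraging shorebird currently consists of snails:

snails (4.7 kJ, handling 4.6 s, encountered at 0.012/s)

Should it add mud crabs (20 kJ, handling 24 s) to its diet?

On snails alone, R = ΣλE/(1+Σλh) = 0.0564/1.055 = 0.05345 kJ/s.
Profitability of mud crabs: 20/24 = 0.8333 kJ/s.
0.8333 > 0.05345, so adding mud crabs raises the average — include it.

Yes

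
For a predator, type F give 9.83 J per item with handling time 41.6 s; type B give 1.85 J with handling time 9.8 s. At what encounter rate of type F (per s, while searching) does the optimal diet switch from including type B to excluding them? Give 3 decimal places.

At the threshold, the rate on type F alone equals the profitability of type B: λ·9.83/(1 + λ·41.6) = 1.85/9.8 = 0.1888.
Rearranging, λ(9.83 − 0.1888×41.6) = 0.1888, so λ = 0.1888/1.977 = 0.09549 per s.

0.095 per s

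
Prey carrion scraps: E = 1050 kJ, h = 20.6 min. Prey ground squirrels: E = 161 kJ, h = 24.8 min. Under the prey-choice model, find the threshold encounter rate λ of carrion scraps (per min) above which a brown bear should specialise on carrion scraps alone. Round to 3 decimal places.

0.007 per min

Drop ground squirrels once their profitability E₂/h₂ falls below the rate achievable on carrion scraps alone: E₂/h₂ = λE₁/(1 + λh₁).
Solve for λ: λE₁h₂ = E₂(1 + λh₁) → λ(E₁h₂ − E₂h₁) = E₂ → λ = E₂/(E₁h₂ − E₂h₁).
λ = 161/(1050×24.8 − 161×20.6) = 161/2.272e+04 = 0.007085 per min.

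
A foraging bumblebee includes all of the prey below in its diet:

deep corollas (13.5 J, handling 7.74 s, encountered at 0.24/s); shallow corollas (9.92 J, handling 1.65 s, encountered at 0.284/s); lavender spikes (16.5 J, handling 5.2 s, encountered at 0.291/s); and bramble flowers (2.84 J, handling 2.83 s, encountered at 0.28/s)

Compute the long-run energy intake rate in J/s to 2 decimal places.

2.07 J/s

Energy encountered per unit search time: 0.24×13.5 + 0.284×9.92 + 0.291×16.5 + 0.28×2.84 = 11.65 J/s.
Handling time per unit search time: 0.24×7.74 + 0.284×1.65 + 0.291×5.2 + 0.28×2.83 = 4.632.
Rate = 11.65/(1 + 4.632) = 2.069 J/s.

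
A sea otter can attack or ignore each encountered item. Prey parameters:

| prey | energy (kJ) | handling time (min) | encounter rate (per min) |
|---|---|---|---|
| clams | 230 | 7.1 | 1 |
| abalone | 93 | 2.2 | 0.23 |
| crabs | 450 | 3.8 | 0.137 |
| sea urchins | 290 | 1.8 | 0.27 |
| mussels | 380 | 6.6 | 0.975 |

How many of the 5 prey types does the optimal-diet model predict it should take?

E/h in descending order: sea urchins 161, crabs 118, mussels 57.6, abalone 42.3, clams 32.4 kJ/min. The optimal diet is the largest prefix of this list for which every included type satisfies E_i/h_i > R on the types above it.
Rate on top 1: 52.69. crabs: 118 > 52.69 → include.
Rate on top 2: 69.74. mussels: 57.6 < 69.74 → exclude; stop.
Optimal diet: sea urchins, crabs — 2 of 5 types.

2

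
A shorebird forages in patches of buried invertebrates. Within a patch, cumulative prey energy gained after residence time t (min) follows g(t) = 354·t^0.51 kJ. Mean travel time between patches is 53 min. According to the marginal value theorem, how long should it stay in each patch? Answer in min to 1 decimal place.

Optimal t* satisfies g'(t*) = g(t*)/(T + t*).
g'(t) = 0.51·354·t^-0.49. Setting 0.51·354·t^-0.49 = 354·t^0.51/(53+t) gives 0.51(53+t) = t, so 0.49·t = 0.51×53.
t* = 0.51×53/0.49 = 55.16 min.

55.2 min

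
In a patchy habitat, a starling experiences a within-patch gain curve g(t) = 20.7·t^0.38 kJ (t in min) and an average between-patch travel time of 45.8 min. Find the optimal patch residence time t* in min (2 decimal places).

Optimal t* satisfies g'(t*) = g(t*)/(T + t*).
g'(t) = 0.38·20.7·t^-0.62. Setting 0.38·20.7·t^-0.62 = 20.7·t^0.38/(45.8+t) gives 0.38(45.8+t) = t, so 0.62·t = 0.38×45.8.
t* = 0.38×45.8/0.62 = 28.07 min.

28.07 min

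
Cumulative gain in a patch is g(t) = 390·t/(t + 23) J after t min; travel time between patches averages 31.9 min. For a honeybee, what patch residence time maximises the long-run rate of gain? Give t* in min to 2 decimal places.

Optimal t* satisfies g'(t*) = g(t*)/(T + t*).
g'(t) = 390·23/(t + 23)². Setting 390·23/(t+23)² = 390t/[(t+23)(31.9+t)] gives 23(31.9+t) = t(t+23), so t² = 23×31.9 = 733.7.
t* = √733.7 = 27.09 min.

27.09 min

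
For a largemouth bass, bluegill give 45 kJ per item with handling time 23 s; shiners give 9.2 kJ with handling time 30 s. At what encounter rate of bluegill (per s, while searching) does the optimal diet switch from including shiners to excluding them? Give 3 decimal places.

0.008 per s

At the threshold, the rate on bluegill alone equals the profitability of shiners: λ·45/(1 + λ·23) = 9.2/30 = 0.3067.
Rearranging, λ(45 − 0.3067×23) = 0.3067, so λ = 0.3067/37.95 = 0.008082 per s.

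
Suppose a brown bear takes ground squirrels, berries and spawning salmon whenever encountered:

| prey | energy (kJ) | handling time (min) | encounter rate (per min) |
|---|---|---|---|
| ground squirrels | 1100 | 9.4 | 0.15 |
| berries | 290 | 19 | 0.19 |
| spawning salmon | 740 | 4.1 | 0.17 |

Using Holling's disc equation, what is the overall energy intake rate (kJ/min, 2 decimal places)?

Energy encountered per unit search time: 0.15×1100 + 0.19×290 + 0.17×740 = 345.9 kJ/min.
Handling time per unit search time: 0.15×9.4 + 0.19×19 + 0.17×4.1 = 5.717.
Rate = 345.9/(1 + 5.717) = 51.5 kJ/min.

51.50 kJ/min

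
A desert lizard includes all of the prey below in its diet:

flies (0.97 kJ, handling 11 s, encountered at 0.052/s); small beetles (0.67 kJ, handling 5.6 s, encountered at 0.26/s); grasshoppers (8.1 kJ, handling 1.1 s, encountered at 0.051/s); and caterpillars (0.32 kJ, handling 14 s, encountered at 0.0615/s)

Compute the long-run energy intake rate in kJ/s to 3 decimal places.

R = Σλ_iE_i / (1 + Σλ_ih_i)
Numerator: 0.052×0.97 + 0.26×0.67 + 0.051×8.1 + 0.0615×0.32 = 0.6574
Denominator: 1 + 0.052×11 + 0.26×5.6 + 0.051×1.1 + 0.0615×14 = 3.945
R = 0.6574/3.945 = 0.1666 kJ/s

0.167 kJ/s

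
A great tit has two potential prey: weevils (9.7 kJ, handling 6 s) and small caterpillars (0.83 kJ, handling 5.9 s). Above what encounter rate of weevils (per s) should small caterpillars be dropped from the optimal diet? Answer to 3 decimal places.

The zero-one rule: include small caterpillars iff E₂/h₂ > λE₁/(1+λh₁). Equality gives the switch point.
λE₁h₂ = E₂ + λE₂h₁ ⇒ λ = E₂/(E₁h₂ − E₂h₁) = 0.83/(57.23 − 4.98) = 0.01589 per s.

0.016 per s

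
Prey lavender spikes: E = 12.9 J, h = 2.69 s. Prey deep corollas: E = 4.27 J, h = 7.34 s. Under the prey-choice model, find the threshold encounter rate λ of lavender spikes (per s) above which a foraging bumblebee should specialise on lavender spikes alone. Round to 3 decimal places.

At the threshold, the rate on lavender spikes alone equals the profitability of deep corollas: λ·12.9/(1 + λ·2.69) = 4.27/7.34 = 0.5817.
Rearranging, λ(12.9 − 0.5817×2.69) = 0.5817, so λ = 0.5817/11.34 = 0.05132 per s.

0.051 per s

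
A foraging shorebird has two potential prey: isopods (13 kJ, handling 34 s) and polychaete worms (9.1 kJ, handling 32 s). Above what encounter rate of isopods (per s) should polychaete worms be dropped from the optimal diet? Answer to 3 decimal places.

0.085 per s

Drop polychaete worms once their profitability E₂/h₂ falls below the rate achievable on isopods alone: E₂/h₂ = λE₁/(1 + λh₁).
Solve for λ: λE₁h₂ = E₂(1 + λh₁) → λ(E₁h₂ − E₂h₁) = E₂ → λ = E₂/(E₁h₂ − E₂h₁).
λ = 9.1/(13×32 − 9.1×34) = 9.1/106.6 = 0.08537 per s.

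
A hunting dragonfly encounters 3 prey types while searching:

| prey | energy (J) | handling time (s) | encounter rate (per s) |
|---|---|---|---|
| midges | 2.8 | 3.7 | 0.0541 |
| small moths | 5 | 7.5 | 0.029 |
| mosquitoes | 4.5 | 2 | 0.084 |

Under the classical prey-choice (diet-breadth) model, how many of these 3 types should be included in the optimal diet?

3

Rank by E/h (J/s): mosquitoes 2.25, midges 0.757, small moths 0.667. Include each in turn until the next type's E/h falls below the running intake rate.
Rate on top 1: 0.3236. midges: 0.757 > 0.3236 → include.
Rate on top 2: 0.387. small moths: 0.667 > 0.387 → include.
Optimal diet: mosquitoes, midges, small moths — 3 of 3 types.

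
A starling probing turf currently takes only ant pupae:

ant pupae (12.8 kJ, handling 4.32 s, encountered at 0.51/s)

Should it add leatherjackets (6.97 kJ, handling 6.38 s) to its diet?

No

Intake rate on the current diet: R = (0.51×12.8) / (1 + 0.51×4.32) = 6.528/3.203 = 2.038 kJ/s.
leatherjackets: E/h = 6.97/6.38 = 1.092 kJ/s.
1.092 < 2.038, so adding leatherjackets would lower the average — exclude it.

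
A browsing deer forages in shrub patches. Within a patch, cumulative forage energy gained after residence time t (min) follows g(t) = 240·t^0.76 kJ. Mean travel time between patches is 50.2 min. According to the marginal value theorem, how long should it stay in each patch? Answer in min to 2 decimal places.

Optimal t* satisfies g'(t*) = g(t*)/(T + t*).
g'(t) = 0.76·240·t^-0.24. Setting 0.76·240·t^-0.24 = 240·t^0.76/(50.2+t) gives 0.76(50.2+t) = t, so 0.24·t = 0.76×50.2.
t* = 0.76×50.2/0.24 = 159 min.

158.97 min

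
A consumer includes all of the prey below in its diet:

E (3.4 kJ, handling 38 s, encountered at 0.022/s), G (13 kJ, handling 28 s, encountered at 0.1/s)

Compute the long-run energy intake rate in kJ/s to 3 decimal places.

R = (0.022×3.4 + 0.1×13) / (1 + 0.022×38 + 0.1×28) = 1.375/4.636 = 0.2965 kJ/s.

0.297 kJ/s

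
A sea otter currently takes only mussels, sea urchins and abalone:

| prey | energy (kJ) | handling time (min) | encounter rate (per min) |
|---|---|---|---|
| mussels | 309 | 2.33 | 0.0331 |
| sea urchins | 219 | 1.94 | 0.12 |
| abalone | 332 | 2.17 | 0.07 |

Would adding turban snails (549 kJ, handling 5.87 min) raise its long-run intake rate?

Yes

On mussels, sea urchins and abalone alone, R = ΣλE/(1+Σλh) = 59.75/1.462 = 40.87 kJ/min.
Profitability of turban snails: 549/5.87 = 93.53 kJ/min.
Since 93.53 > R, including turban snails increases the long-run rate.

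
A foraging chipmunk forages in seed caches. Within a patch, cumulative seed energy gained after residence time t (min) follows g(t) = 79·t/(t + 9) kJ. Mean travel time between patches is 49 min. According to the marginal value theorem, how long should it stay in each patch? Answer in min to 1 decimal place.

21.0 min

Maximise g(t)/(T+t): set derivative to zero → g'(t)(T+t) = g(t).
g'(t) = 79·9/(t + 9)². Setting 79·9/(t+9)² = 79t/[(t+9)(49+t)] gives 9(49+t) = t(t+9), so t² = 9×49 = 441.
t* = √441 = 21 min.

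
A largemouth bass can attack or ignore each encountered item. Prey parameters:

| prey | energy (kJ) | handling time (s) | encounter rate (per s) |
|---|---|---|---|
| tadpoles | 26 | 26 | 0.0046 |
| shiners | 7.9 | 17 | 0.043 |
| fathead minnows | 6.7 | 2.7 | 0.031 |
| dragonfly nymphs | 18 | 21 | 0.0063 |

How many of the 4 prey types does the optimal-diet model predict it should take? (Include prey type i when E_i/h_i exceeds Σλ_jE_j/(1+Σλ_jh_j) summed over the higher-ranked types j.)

4

Profitabilities (E/h, kJ/s): fathead minnows 2.48, tadpoles 1, dragonfly nymphs 0.857, shiners 0.465. Add prey in this order while the next type's profitability exceeds the intake rate on those already taken.
Rate on top 1: 0.1917. tadpoles: 1 > 0.1917 → include.
Rate on top 2: 0.272. dragonfly nymphs: 0.857 > 0.272 → include.
Rate on top 3: 0.33. shiners: 0.465 > 0.33 → include.
Optimal diet: fathead minnows, tadpoles, dragonfly nymphs, shiners — 4 of 4 types.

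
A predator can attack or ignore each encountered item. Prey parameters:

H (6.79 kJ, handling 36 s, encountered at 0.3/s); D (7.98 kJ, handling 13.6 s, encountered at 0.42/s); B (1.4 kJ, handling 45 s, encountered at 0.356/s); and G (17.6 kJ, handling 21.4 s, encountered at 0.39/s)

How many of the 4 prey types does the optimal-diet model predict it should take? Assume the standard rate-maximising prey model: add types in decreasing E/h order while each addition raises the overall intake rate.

Rank by E/h (kJ/s): G 0.822, D 0.587, H 0.189, B 0.0311. Include each in turn until the next type's E/h falls below the running intake rate.
Rate on top 1: 0.7344. D: 0.587 < 0.7344 → exclude; stop.
Optimal diet: G — 1 of 4 types.

1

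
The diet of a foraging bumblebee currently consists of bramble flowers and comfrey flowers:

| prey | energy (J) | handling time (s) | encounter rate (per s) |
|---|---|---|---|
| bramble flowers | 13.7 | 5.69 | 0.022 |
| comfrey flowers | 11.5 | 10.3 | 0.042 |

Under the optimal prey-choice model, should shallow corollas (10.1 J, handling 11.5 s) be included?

Yes

Intake rate on the current diet: R = (0.022×13.7 + 0.042×11.5) / (1 + 0.022×5.69 + 0.042×10.3) = 0.7844/1.558 = 0.5035 J/s.
shallow corollas: E/h = 10.1/11.5 = 0.8783 J/s.
Since 0.8783 > R, including shallow corollas increases the long-run rate.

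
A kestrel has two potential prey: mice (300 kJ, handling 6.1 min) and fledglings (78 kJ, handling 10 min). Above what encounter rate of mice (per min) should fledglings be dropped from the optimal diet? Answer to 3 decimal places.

0.031 per min

Drop fledglings once their profitability E₂/h₂ falls below the rate achievable on mice alone: E₂/h₂ = λE₁/(1 + λh₁).
Solve for λ: λE₁h₂ = E₂(1 + λh₁) → λ(E₁h₂ − E₂h₁) = E₂ → λ = E₂/(E₁h₂ − E₂h₁).
λ = 78/(300×10 − 78×6.1) = 78/2524 = 0.0309 per min.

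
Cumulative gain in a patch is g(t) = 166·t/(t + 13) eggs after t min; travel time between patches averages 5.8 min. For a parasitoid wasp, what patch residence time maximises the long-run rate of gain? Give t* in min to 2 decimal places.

Maximise g(t)/(T+t): set derivative to zero → g'(t)(T+t) = g(t).
g'(t) = 166·13/(t + 13)². Setting 166·13/(t+13)² = 166t/[(t+13)(5.8+t)] gives 13(5.8+t) = t(t+13), so t² = 13×5.8 = 75.4.
t* = √75.4 = 8.683 min.

8.68 min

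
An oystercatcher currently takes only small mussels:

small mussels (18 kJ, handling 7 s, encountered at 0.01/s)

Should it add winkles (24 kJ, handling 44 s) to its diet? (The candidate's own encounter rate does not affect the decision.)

Yes

Intake rate on the current diet: R = (0.01×18) / (1 + 0.01×7) = 0.18/1.07 = 0.1682 kJ/s.
Profitability of winkles: 24/44 = 0.5455 kJ/s.
0.5455 > 0.1682, so adding winkles raises the average — include it.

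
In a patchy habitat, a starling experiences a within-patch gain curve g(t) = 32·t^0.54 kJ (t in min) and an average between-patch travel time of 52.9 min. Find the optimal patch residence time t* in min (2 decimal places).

62.10 min

Maximise g(t)/(T+t): set derivative to zero → g'(t)(T+t) = g(t).
g'(t) = 0.54·32·t^-0.46. Setting 0.54·32·t^-0.46 = 32·t^0.54/(52.9+t) gives 0.54(52.9+t) = t, so 0.46·t = 0.54×52.9.
t* = 0.54×52.9/0.46 = 62.1 min.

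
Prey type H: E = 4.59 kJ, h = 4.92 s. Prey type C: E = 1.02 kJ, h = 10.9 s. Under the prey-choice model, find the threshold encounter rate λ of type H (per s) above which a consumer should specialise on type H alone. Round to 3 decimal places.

The zero-one rule: include type C iff E₂/h₂ > λE₁/(1+λh₁). Equality gives the switch point.
λE₁h₂ = E₂ + λE₂h₁ ⇒ λ = E₂/(E₁h₂ − E₂h₁) = 1.02/(50.03 − 5.018) = 0.02266 per s.

0.023 per s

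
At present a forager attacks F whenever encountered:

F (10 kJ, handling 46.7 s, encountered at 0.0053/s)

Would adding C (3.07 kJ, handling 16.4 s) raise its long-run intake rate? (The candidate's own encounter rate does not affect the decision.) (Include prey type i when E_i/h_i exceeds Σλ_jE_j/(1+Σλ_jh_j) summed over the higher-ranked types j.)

Yes

Intake rate on the current diet: R = (0.0053×10) / (1 + 0.0053×46.7) = 0.053/1.248 = 0.04248 kJ/s.
Profitability of C: 3.07/16.4 = 0.1872 kJ/s.
0.1872 > 0.04248, so adding C raises the average — include it.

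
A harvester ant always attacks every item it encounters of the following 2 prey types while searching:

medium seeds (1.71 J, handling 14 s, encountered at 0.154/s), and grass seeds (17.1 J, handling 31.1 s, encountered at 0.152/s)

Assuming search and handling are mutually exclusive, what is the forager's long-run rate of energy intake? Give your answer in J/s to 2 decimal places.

R = Σλ_iE_i / (1 + Σλ_ih_i)
Numerator: 0.154×1.71 + 0.152×17.1 = 2.863
Denominator: 1 + 0.154×14 + 0.152×31.1 = 7.883
R = 2.863/7.883 = 0.3631 J/s

0.36 J/s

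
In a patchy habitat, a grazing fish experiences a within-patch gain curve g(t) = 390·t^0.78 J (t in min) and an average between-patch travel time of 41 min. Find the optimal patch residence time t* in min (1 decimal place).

By the marginal value theorem, leave when the instantaneous gain rate g'(t) equals the habitat-wide average g(t)/(T + t).
g'(t) = 0.78·390·t^-0.22. Setting 0.78·390·t^-0.22 = 390·t^0.78/(41+t) gives 0.78(41+t) = t, so 0.22·t = 0.78×41.
t* = 0.78×41/0.22 = 145.4 min.

145.4 min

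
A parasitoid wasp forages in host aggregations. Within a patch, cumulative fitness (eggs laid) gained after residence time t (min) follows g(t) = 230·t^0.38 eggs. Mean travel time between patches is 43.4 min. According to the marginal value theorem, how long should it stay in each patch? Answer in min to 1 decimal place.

Optimal t* satisfies g'(t*) = g(t*)/(T + t*).
g'(t) = 0.38·230·t^-0.62. Setting 0.38·230·t^-0.62 = 230·t^0.38/(43.4+t) gives 0.38(43.4+t) = t, so 0.62·t = 0.38×43.4.
t* = 0.38×43.4/0.62 = 26.6 min.

26.6 min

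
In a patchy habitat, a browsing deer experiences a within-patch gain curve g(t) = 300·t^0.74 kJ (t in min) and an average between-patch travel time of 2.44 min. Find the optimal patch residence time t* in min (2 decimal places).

6.94 min

Optimal t* satisfies g'(t*) = g(t*)/(T + t*).
g'(t) = 0.74·300·t^-0.26. Setting 0.74·300·t^-0.26 = 300·t^0.74/(2.44+t) gives 0.74(2.44+t) = t, so 0.26·t = 0.74×2.44.
t* = 0.74×2.44/0.26 = 6.945 min.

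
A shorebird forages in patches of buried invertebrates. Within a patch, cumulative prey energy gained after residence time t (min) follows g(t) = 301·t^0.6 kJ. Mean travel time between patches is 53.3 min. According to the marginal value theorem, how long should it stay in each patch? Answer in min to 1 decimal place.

79.9 min

Optimal t* satisfies g'(t*) = g(t*)/(T + t*).
g'(t) = 0.6·301·t^-0.4. Setting 0.6·301·t^-0.4 = 301·t^0.6/(53.3+t) gives 0.6(53.3+t) = t, so 0.40·t = 0.6×53.3.
t* = 0.6×53.3/0.40 = 79.95 min.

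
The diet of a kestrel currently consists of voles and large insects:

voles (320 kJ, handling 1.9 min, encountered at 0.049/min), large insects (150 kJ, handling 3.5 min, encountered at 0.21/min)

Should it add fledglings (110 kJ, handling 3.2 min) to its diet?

On voles and large insects alone, R = ΣλE/(1+Σλh) = 47.18/1.828 = 25.81 kJ/min.
Profitability of fledglings: 110/3.2 = 34.38 kJ/min.
Since 34.38 > R, including fledglings increases the long-run rate.

Yes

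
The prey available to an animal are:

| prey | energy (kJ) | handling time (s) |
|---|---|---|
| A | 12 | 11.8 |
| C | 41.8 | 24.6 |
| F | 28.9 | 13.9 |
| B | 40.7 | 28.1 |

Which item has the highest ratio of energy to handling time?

F

In descending order of E/h:
F: 28.9/13.9 = 2.08 kJ/s
C: 41.8/24.6 = 1.7 kJ/s
B: 40.7/28.1 = 1.45 kJ/s
A: 12/11.8 = 1.02 kJ/s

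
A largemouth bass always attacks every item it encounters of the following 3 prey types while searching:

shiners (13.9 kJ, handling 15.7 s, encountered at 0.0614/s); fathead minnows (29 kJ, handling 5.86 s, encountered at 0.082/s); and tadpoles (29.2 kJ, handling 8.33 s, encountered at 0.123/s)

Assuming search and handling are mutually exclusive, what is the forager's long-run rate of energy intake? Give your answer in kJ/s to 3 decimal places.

Energy encountered per unit search time: 0.0614×13.9 + 0.082×29 + 0.123×29.2 = 6.823 kJ/s.
Handling time per unit search time: 0.0614×15.7 + 0.082×5.86 + 0.123×8.33 = 2.469.
Rate = 6.823/(1 + 2.469) = 1.967 kJ/s.

1.967 kJ/s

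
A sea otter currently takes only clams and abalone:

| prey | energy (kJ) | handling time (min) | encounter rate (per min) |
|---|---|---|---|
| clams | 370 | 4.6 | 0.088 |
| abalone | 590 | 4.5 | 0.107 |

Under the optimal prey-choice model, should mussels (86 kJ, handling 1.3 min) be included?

Yes

Current rate: (0.088×370 + 0.107×590)/(1 + 0.088×4.6 + 0.107×4.5) = 50.73 kJ/min.
mussels: E/h = 86/1.3 = 66.15 kJ/min.
Since 66.15 > R, including mussels increases the long-run rate.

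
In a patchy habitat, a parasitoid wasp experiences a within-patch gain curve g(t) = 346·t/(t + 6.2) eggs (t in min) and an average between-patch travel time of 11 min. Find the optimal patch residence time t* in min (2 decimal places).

Optimal t* satisfies g'(t*) = g(t*)/(T + t*).
g'(t) = 346·6.2/(t + 6.2)². Setting 346·6.2/(t+6.2)² = 346t/[(t+6.2)(11+t)] gives 6.2(11+t) = t(t+6.2), so t² = 6.2×11 = 68.2.
t* = √68.2 = 8.258 min.

8.26 min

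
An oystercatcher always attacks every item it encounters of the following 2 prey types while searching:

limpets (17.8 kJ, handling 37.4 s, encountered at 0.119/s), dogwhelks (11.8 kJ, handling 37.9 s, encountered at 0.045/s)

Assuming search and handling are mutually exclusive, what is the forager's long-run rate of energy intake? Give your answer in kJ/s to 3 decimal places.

R = Σλ_iE_i / (1 + Σλ_ih_i)
Numerator: 0.119×17.8 + 0.045×11.8 = 2.649
Denominator: 1 + 0.119×37.4 + 0.045×37.9 = 7.156
R = 2.649/7.156 = 0.3702 kJ/s

0.370 kJ/s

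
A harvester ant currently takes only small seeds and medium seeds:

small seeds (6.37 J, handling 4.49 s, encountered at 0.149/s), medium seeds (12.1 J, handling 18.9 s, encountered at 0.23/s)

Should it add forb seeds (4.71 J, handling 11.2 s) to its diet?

No

Current rate: (0.149×6.37 + 0.23×12.1)/(1 + 0.149×4.49 + 0.23×18.9) = 0.6204 J/s.
Profitability of forb seeds: 4.71/11.2 = 0.4205 J/s.
Since 0.4205 < R, time spent handling forb seeds is better spent searching.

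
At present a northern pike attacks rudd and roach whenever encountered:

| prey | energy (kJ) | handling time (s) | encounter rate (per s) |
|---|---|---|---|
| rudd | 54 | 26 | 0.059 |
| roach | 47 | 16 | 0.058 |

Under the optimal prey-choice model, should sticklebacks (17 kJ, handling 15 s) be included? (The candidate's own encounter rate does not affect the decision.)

Current rate: (0.059×54 + 0.058×47)/(1 + 0.059×26 + 0.058×16) = 1.708 kJ/s.
Profitability of sticklebacks: 17/15 = 1.133 kJ/s.
1.133 < 1.708, so adding sticklebacks would lower the average — exclude it.

No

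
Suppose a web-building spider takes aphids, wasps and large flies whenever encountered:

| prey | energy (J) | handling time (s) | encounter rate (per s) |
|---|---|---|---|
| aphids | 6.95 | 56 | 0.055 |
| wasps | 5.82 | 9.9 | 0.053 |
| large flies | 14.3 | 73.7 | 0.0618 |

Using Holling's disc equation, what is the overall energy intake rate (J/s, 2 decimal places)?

0.17 J/s

R = (0.055×6.95 + 0.053×5.82 + 0.0618×14.3) / (1 + 0.055×56 + 0.053×9.9 + 0.0618×73.7) = 1.574/9.159 = 0.1719 J/s.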